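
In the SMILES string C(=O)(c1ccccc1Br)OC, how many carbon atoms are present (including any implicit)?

8

The symbol for carbon appears 8 times in the SMILES. Lowercase c denotes aromatic carbon and counts toward C.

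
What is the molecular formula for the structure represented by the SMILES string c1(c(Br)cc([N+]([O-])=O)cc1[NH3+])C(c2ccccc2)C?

Heavy atoms from the SMILES: 1 Br, 14 C, 2 N, 2 O.
Implicit hydrogens by atom environment:
  7 × C (aromatic): 1 H each → 7
  5 × C (aromatic): no H
  1 × Br: no H
  1 × C: 3 H
  1 × C: 1 H
  1 × N (charge +1): 3 H
  1 × N (charge +1): no H
  1 × O: no H
  1 × O (charge -1): no H
  Total hydrogens = 14.
Net charge +1.
Molecular formula: C14H14BrN2O2+

C14H14BrN2O2+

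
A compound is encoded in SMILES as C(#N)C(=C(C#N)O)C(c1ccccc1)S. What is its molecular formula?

Heavy atoms from the SMILES: 11 C, 2 N, 1 O, 1 S.
Implicit hydrogens by atom environment:
  5 × C (aromatic): 1 H each → 5
  4 × C: no H
  2 × N: no H
  1 × C: 1 H
  1 × C (aromatic): no H
  1 × O: 1 H
  1 × S: 1 H
  Total hydrogens = 8.
Molecular formula: C11H8N2OS

C11H8N2OS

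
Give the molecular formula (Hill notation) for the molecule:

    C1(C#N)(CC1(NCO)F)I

C5H6FIN2O

Heavy atoms from the SMILES: 5 C, 1 F, 1 I, 2 N, 1 O.
Implicit hydrogens by atom environment:
  3 × C: no H
  2 × C: 2 H each → 4
  1 × F: no H
  1 × I: no H
  1 × N: 1 H
  1 × N: no H
  1 × O: 1 H
  Total hydrogens = 6.
Molecular formula: C5H6FIN2O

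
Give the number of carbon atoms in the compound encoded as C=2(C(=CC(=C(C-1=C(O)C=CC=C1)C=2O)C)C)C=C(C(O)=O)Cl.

17

The symbol for carbon appears 17 times in the SMILES. (Cl is a single chlorine, not C + l.)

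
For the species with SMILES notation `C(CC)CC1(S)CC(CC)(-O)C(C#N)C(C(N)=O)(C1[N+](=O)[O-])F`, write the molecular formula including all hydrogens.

C14H22FN3O4S

Heavy atoms from the SMILES: 14 C, 1 F, 3 N, 4 O, 1 S.
Implicit hydrogens by atom environment:
  5 × C: 2 H each → 10
  5 × C: no H
  2 × C: 3 H each → 6
  2 × C: 1 H each → 2
  2 × O: no H
  1 × F: no H
  1 × N: 2 H
  1 × N (charge +1): no H
  1 × N: no H
  1 × O: 1 H
  1 × O (charge -1): no H
  1 × S: 1 H
  Total hydrogens = 22.
Molecular formula: C14H22FN3O4S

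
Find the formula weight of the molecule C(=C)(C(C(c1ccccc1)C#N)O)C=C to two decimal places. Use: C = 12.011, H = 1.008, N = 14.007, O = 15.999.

199.25

Molecular formula: C13H13NO.
M = 13×12.011 + 13×1.008 + 1×14.007 + 1×15.999 = 199.25 g/mol.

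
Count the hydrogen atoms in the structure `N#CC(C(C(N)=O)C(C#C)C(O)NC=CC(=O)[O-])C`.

14

Hydrogens are implicit in SMILES; fill each atom to its normal valence:
  7 × C: 1 H each → 7
  4 × C: no H
  2 × O: no H
  1 × C: 3 H
  1 × N: 2 H
  1 × N: 1 H
  1 × N: no H
  1 × O: 1 H
  1 × O (charge -1): no H
  Total hydrogens = 14.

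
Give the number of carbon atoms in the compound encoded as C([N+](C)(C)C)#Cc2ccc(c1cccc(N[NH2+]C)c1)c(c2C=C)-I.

20

The symbol for carbon appears 20 times in the SMILES. Lowercase c denotes aromatic carbon and counts toward C.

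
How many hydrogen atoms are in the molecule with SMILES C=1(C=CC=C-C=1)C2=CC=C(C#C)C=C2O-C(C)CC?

18

Hydrogens are implicit in SMILES; fill each atom to its normal valence:
  8 × C (aromatic): 1 H each → 8
  4 × C (aromatic): no H
  2 × C: 3 H each → 6
  2 × C: 1 H each → 2
  1 × C: 2 H
  1 × C: no H
  1 × O: no H
  Total hydrogens = 18.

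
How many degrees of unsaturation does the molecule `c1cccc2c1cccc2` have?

Molecular formula from the SMILES: C10H8.
DoU = (2C + 2 + N − H − X)/2 = (2·10 + 2 + 0 − 8 − 0)/2 = 14/2 = 7.
(Structurally: 2 ring(s) + 5 π bond(s) = 7.)

7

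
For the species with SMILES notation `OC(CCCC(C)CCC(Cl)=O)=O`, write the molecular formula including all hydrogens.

C9H15ClO3

Heavy atoms from the SMILES: 9 C, 1 Cl, 3 O.
Implicit hydrogens by atom environment:
  5 × C: 2 H each → 10
  2 × C: no H
  2 × O: no H
  1 × C: 3 H
  1 × C: 1 H
  1 × Cl: no H
  1 × O: 1 H
  Total hydrogens = 15.
Molecular formula: C9H15ClO3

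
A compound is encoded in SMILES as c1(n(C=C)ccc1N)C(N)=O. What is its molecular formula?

Heavy atoms from the SMILES: 7 C, 3 N, 1 O.
Implicit hydrogens by atom environment:
  2 × C (aromatic): 1 H each → 2
  2 × C (aromatic): no H
  2 × N: 2 H each → 4
  1 × C: 2 H
  1 × C: 1 H
  1 × C: no H
  1 × N (aromatic): no H
  1 × O: no H
  Total hydrogens = 9.
Molecular formula: C7H9N3O

C7H9N3O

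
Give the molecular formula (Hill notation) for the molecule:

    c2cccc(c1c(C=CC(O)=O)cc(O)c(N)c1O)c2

C15H13NO4

Heavy atoms from the SMILES: 15 C, 1 N, 4 O.
Implicit hydrogens by atom environment:
  6 × C (aromatic): 1 H each → 6
  6 × C (aromatic): no H
  3 × O: 1 H each → 3
  2 × C: 1 H each → 2
  1 × C: no H
  1 × N: 2 H
  1 × O: no H
  Total hydrogens = 13.
Molecular formula: C15H13NO4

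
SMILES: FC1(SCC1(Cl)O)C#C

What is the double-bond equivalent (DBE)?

3

Molecular formula from the SMILES: C5H4ClFOS.
DoU = (2C + 2 + N − H − X)/2 = (2·5 + 2 + 0 − 4 − 2)/2 = 6/2 = 3.
(Structurally: 1 ring(s) + 2 π bond(s) = 3.)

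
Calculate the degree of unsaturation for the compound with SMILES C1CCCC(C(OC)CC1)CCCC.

1

Molecular formula from the SMILES: C13H26O.
DoU = (2C + 2 + N − H − X)/2 = (2·13 + 2 + 0 − 26 − 0)/2 = 2/2 = 1.
(Structurally: 1 ring(s) + 0 π bond(s) = 1.)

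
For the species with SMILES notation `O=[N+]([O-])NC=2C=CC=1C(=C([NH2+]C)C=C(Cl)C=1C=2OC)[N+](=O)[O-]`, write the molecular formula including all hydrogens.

C12H12ClN4O5+

Heavy atoms from the SMILES: 12 C, 1 Cl, 4 N, 5 O.
Implicit hydrogens by atom environment:
  7 × C (aromatic): no H
  3 × C (aromatic): 1 H each → 3
  3 × O: no H
  2 × C: 3 H each → 6
  2 × N (charge +1): no H
  2 × O (charge -1): no H
  1 × Cl: no H
  1 × N (charge +1): 2 H
  1 × N: 1 H
  Total hydrogens = 12.
Net charge +1.
Molecular formula: C12H12ClN4O5+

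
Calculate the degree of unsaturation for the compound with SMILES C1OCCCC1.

Molecular formula from the SMILES: C5H10O.
DoU = (2C + 2 + N − H − X)/2 = (2·5 + 2 + 0 − 10 − 0)/2 = 2/2 = 1.
(Structurally: 1 ring(s) + 0 π bond(s) = 1.)

1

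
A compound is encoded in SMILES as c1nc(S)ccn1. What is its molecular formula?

Heavy atoms from the SMILES: 4 C, 2 N, 1 S.
Implicit hydrogens by atom environment:
  3 × C (aromatic): 1 H each → 3
  2 × N (aromatic): no H
  1 × C (aromatic): no H
  1 × S: 1 H
  Total hydrogens = 4.
Molecular formula: C4H4N2S

C4H4N2S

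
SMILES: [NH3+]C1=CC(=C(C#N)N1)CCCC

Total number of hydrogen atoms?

Hydrogens are implicit in SMILES; fill each atom to its normal valence:
  3 × C: 2 H each → 6
  3 × C (aromatic): no H
  1 × C: 3 H
  1 × C (aromatic): 1 H
  1 × C: no H
  1 × N (charge +1): 3 H
  1 × N (aromatic): 1 H
  1 × N: no H
  Total hydrogens = 14.

14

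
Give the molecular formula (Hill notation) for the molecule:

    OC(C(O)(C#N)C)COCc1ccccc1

C12H15NO3

Heavy atoms from the SMILES: 12 C, 1 N, 3 O.
Implicit hydrogens by atom environment:
  5 × C (aromatic): 1 H each → 5
  2 × C: 2 H each → 4
  2 × C: no H
  2 × O: 1 H each → 2
  1 × C: 3 H
  1 × C: 1 H
  1 × C (aromatic): no H
  1 × N: no H
  1 × O: no H
  Total hydrogens = 15.
Molecular formula: C12H15NO3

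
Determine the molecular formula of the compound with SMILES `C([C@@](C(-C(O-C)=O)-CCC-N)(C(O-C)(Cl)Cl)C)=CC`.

C13H23Cl2NO3

Heavy atoms from the SMILES: 13 C, 2 Cl, 1 N, 3 O.
Implicit hydrogens by atom environment:
  4 × C: 3 H each → 12
  3 × C: 2 H each → 6
  3 × C: 1 H each → 3
  3 × C: no H
  3 × O: no H
  2 × Cl: no H
  1 × N: 2 H
  Total hydrogens = 23.
Molecular formula: C13H23Cl2NO3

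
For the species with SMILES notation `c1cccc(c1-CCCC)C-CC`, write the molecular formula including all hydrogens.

C13H20

Heavy atoms from the SMILES: 13 C.
Implicit hydrogens by atom environment:
  5 × C: 2 H each → 10
  4 × C (aromatic): 1 H each → 4
  2 × C: 3 H each → 6
  2 × C (aromatic): no H
  Total hydrogens = 20.
Molecular formula: C13H20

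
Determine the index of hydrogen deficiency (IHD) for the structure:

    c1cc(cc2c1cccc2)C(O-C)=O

Molecular formula from the SMILES: C12H10O2.
DoU = (2C + 2 + N − H − X)/2 = (2·12 + 2 + 0 − 10 − 0)/2 = 16/2 = 8.
(Structurally: 2 ring(s) + 6 π bond(s) = 8.)

8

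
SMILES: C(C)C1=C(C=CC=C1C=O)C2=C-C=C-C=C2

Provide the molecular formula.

Heavy atoms from the SMILES: 15 C, 1 O.
Implicit hydrogens by atom environment:
  8 × C (aromatic): 1 H each → 8
  4 × C (aromatic): no H
  1 × C: 3 H
  1 × C: 2 H
  1 × C: 1 H
  1 × O: no H
  Total hydrogens = 14.
Molecular formula: C15H14O

C15H14O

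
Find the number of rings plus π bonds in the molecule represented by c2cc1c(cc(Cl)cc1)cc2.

Molecular formula from the SMILES: C10H7Cl.
DoU = (2C + 2 + N − H − X)/2 = (2·10 + 2 + 0 − 7 − 1)/2 = 14/2 = 7.
(Structurally: 2 ring(s) + 5 π bond(s) = 7.)

7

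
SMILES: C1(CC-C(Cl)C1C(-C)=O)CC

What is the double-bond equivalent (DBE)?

Molecular formula from the SMILES: C9H15ClO.
DoU = (2C + 2 + N − H − X)/2 = (2·9 + 2 + 0 − 15 − 1)/2 = 4/2 = 2.
(Structurally: 1 ring(s) + 1 π bond(s) = 2.)

2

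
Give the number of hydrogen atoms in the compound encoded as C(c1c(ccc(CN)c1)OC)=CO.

13

Hydrogens are implicit in SMILES; fill each atom to its normal valence:
  3 × C (aromatic): 1 H each → 3
  3 × C (aromatic): no H
  2 × C: 1 H each → 2
  1 × C: 3 H
  1 × C: 2 H
  1 × N: 2 H
  1 × O: 1 H
  1 × O: no H
  Total hydrogens = 13.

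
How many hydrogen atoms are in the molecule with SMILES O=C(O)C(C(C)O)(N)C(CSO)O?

Hydrogens are implicit in SMILES; fill each atom to its normal valence:
  4 × O: 1 H each → 4
  2 × C: 1 H each → 2
  2 × C: no H
  1 × C: 3 H
  1 × C: 2 H
  1 × N: 2 H
  1 × O: no H
  1 × S: no H
  Total hydrogens = 13.

13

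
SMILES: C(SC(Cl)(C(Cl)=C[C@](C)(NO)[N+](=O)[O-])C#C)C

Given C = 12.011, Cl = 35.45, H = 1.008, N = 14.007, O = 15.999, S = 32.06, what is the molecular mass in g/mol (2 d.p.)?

Molecular formula: C9H12Cl2N2O3S.
M = 9×12.011 + 2×35.45 + 12×1.008 + 2×14.007 + 3×15.999 + 1×32.06 = 299.17 g/mol.

299.17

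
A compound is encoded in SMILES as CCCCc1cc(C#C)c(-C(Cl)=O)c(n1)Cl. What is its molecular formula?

C12H11Cl2NO

Heavy atoms from the SMILES: 12 C, 2 Cl, 1 N, 1 O.
Implicit hydrogens by atom environment:
  4 × C (aromatic): no H
  3 × C: 2 H each → 6
  2 × C: no H
  2 × Cl: no H
  1 × C: 3 H
  1 × C (aromatic): 1 H
  1 × C: 1 H
  1 × N (aromatic): no H
  1 × O: no H
  Total hydrogens = 11.
Molecular formula: C12H11Cl2NO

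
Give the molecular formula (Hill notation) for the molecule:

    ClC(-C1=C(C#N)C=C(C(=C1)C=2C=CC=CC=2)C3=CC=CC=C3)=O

C20H12ClNO

Heavy atoms from the SMILES: 20 C, 1 Cl, 1 N, 1 O.
Implicit hydrogens by atom environment:
  12 × C (aromatic): 1 H each → 12
  6 × C (aromatic): no H
  2 × C: no H
  1 × Cl: no H
  1 × N: no H
  1 × O: no H
  Total hydrogens = 12.
Molecular formula: C20H12ClNO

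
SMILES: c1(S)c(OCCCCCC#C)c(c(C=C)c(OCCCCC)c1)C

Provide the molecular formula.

C21H30O2S

Heavy atoms from the SMILES: 21 C, 2 O, 1 S.
Implicit hydrogens by atom environment:
  10 × C: 2 H each → 20
  5 × C (aromatic): no H
  2 × C: 3 H each → 6
  2 × C: 1 H each → 2
  2 × O: no H
  1 × C (aromatic): 1 H
  1 × C: no H
  1 × S: 1 H
  Total hydrogens = 30.
Molecular formula: C21H30O2S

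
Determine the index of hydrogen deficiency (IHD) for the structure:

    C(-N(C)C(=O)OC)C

Molecular formula from the SMILES: C5H11NO2.
DoU = (2C + 2 + N − H − X)/2 = (2·5 + 2 + 1 − 11 − 0)/2 = 2/2 = 1.
(Structurally: 0 ring(s) + 1 π bond(s) = 1.)

1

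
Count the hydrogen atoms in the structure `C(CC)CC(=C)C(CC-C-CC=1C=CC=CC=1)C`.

Hydrogens are implicit in SMILES; fill each atom to its normal valence:
  8 × C: 2 H each → 16
  5 × C (aromatic): 1 H each → 5
  2 × C: 3 H each → 6
  1 × C: 1 H
  1 × C: no H
  1 × C (aromatic): no H
  Total hydrogens = 28.

28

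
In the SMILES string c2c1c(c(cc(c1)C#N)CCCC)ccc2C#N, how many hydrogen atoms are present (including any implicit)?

14

Hydrogens are implicit in SMILES; fill each atom to its normal valence:
  5 × C (aromatic): 1 H each → 5
  5 × C (aromatic): no H
  3 × C: 2 H each → 6
  2 × C: no H
  2 × N: no H
  1 × C: 3 H
  Total hydrogens = 14.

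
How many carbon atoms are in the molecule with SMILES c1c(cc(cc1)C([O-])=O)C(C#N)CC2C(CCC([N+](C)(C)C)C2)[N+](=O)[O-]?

19

The symbol for carbon appears 19 times in the SMILES. Lowercase c denotes aromatic carbon and counts toward C.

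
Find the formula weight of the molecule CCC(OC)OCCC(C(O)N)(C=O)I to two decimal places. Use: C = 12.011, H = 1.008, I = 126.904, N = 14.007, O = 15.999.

331.15

Molecular formula: C9H18INO4.
M = 9×12.011 + 18×1.008 + 1×126.904 + 1×14.007 + 4×15.999 = 331.15 g/mol.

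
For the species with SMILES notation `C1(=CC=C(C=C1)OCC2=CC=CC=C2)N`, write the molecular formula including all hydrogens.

Heavy atoms from the SMILES: 13 C, 1 N, 1 O.
Implicit hydrogens by atom environment:
  9 × C (aromatic): 1 H each → 9
  3 × C (aromatic): no H
  1 × C: 2 H
  1 × N: 2 H
  1 × O: no H
  Total hydrogens = 13.
Molecular formula: C13H13NO

C13H13NO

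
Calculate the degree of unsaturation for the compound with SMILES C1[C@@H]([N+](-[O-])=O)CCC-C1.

Molecular formula from the SMILES: C6H11NO2.
DoU = (2C + 2 + N − H − X)/2 = (2·6 + 2 + 1 − 11 − 0)/2 = 4/2 = 2.
(Structurally: 1 ring(s) + 1 π bond(s) = 2.)

2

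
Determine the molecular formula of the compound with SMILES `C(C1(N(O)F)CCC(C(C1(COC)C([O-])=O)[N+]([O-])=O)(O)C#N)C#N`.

Heavy atoms from the SMILES: 12 C, 1 F, 4 N, 7 O.
Implicit hydrogens by atom environment:
  6 × C: no H
  4 × C: 2 H each → 8
  3 × N: no H
  3 × O: no H
  2 × O: 1 H each → 2
  2 × O (charge -1): no H
  1 × C: 3 H
  1 × C: 1 H
  1 × F: no H
  1 × N (charge +1): no H
  Total hydrogens = 14.
Net charge -1.
Molecular formula: C12H14FN4O7-

C12H14FN4O7-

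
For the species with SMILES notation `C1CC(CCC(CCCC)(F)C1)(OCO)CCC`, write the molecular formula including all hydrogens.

Heavy atoms from the SMILES: 15 C, 1 F, 2 O.
Implicit hydrogens by atom environment:
  11 × C: 2 H each → 22
  2 × C: 3 H each → 6
  2 × C: no H
  1 × F: no H
  1 × O: 1 H
  1 × O: no H
  Total hydrogens = 29.
Molecular formula: C15H29FO2

C15H29FO2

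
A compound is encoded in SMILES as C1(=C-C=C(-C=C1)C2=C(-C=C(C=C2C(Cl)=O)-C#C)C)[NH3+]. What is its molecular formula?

C16H13ClNO+

Heavy atoms from the SMILES: 16 C, 1 Cl, 1 N, 1 O.
Implicit hydrogens by atom environment:
  6 × C (aromatic): 1 H each → 6
  6 × C (aromatic): no H
  2 × C: no H
  1 × C: 3 H
  1 × C: 1 H
  1 × Cl: no H
  1 × N (charge +1): 3 H
  1 × O: no H
  Total hydrogens = 13.
Net charge +1.
Molecular formula: C16H13ClNO+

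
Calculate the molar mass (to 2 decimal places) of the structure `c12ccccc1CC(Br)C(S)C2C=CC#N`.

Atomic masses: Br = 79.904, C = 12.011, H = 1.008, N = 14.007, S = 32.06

294.21

Molecular formula: C13H12BrNS.
M = 1×79.904 + 13×12.011 + 12×1.008 + 1×14.007 + 1×32.06 = 294.21 g/mol.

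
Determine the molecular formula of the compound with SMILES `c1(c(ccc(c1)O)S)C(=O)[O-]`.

Heavy atoms from the SMILES: 7 C, 3 O, 1 S.
Implicit hydrogens by atom environment:
  3 × C (aromatic): 1 H each → 3
  3 × C (aromatic): no H
  1 × C: no H
  1 × O: 1 H
  1 × O: no H
  1 × O (charge -1): no H
  1 × S: 1 H
  Total hydrogens = 5.
Net charge -1.
Molecular formula: C7H5O3S-

C7H5O3S-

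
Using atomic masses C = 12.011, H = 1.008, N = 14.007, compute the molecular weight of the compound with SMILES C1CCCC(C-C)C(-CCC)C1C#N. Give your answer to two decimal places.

Molecular formula: C13H23N.
M = 13×12.011 + 23×1.008 + 1×14.007 = 193.33 g/mol.

193.33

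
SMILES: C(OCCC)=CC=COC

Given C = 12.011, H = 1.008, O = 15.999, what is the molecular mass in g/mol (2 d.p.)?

Molecular formula: C8H14O2.
M = 8×12.011 + 14×1.008 + 2×15.999 = 142.20 g/mol.

142.20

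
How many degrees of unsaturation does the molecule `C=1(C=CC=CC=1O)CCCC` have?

4

Molecular formula from the SMILES: C10H14O.
DoU = (2C + 2 + N − H − X)/2 = (2·10 + 2 + 0 − 14 − 0)/2 = 8/2 = 4.
(Structurally: 1 ring(s) + 3 π bond(s) = 4.)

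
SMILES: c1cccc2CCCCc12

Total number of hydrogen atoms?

Hydrogens are implicit in SMILES; fill each atom to its normal valence:
  4 × C: 2 H each → 8
  4 × C (aromatic): 1 H each → 4
  2 × C (aromatic): no H
  Total hydrogens = 12.

12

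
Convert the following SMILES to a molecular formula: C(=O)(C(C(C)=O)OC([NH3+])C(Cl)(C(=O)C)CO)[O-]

C9H14ClNO6

Heavy atoms from the SMILES: 9 C, 1 Cl, 1 N, 6 O.
Implicit hydrogens by atom environment:
  4 × C: no H
  4 × O: no H
  2 × C: 3 H each → 6
  2 × C: 1 H each → 2
  1 × C: 2 H
  1 × Cl: no H
  1 × N (charge +1): 3 H
  1 × O: 1 H
  1 × O (charge -1): no H
  Total hydrogens = 14.
Molecular formula: C9H14ClNO6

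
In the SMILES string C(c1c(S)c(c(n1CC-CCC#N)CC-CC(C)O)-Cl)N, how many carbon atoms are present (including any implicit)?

15

The symbol for carbon appears 15 times in the SMILES. Lowercase c denotes aromatic carbon and counts toward C.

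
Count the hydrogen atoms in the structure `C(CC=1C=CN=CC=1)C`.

Hydrogens are implicit in SMILES; fill each atom to its normal valence:
  4 × C (aromatic): 1 H each → 4
  2 × C: 2 H each → 4
  1 × C: 3 H
  1 × C (aromatic): no H
  1 × N (aromatic): no H
  Total hydrogens = 11.

11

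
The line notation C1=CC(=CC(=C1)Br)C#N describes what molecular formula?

C7H4BrN

Heavy atoms from the SMILES: 1 Br, 7 C, 1 N.
Implicit hydrogens by atom environment:
  4 × C (aromatic): 1 H each → 4
  2 × C (aromatic): no H
  1 × Br: no H
  1 × C: no H
  1 × N: no H
  Total hydrogens = 4.
Molecular formula: C7H4BrN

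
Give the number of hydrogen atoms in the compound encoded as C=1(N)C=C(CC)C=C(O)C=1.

Hydrogens are implicit in SMILES; fill each atom to its normal valence:
  3 × C (aromatic): 1 H each → 3
  3 × C (aromatic): no H
  1 × C: 3 H
  1 × C: 2 H
  1 × N: 2 H
  1 × O: 1 H
  Total hydrogens = 11.

11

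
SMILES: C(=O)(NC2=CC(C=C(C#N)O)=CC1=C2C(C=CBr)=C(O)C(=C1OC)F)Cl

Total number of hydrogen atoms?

11

Hydrogens are implicit in SMILES; fill each atom to its normal valence:
  8 × C (aromatic): no H
  3 × C: 1 H each → 3
  3 × C: no H
  2 × C (aromatic): 1 H each → 2
  2 × O: 1 H each → 2
  2 × O: no H
  1 × Br: no H
  1 × C: 3 H
  1 × Cl: no H
  1 × F: no H
  1 × N: 1 H
  1 × N: no H
  Total hydrogens = 11.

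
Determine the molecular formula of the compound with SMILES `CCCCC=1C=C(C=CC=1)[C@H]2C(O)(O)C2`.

Heavy atoms from the SMILES: 13 C, 2 O.
Implicit hydrogens by atom environment:
  4 × C: 2 H each → 8
  4 × C (aromatic): 1 H each → 4
  2 × C (aromatic): no H
  2 × O: 1 H each → 2
  1 × C: 3 H
  1 × C: 1 H
  1 × C: no H
  Total hydrogens = 18.
Molecular formula: C13H18O2

C13H18O2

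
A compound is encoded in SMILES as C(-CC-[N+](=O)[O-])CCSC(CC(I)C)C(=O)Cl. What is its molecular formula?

Heavy atoms from the SMILES: 10 C, 1 Cl, 1 I, 1 N, 3 O, 1 S.
Implicit hydrogens by atom environment:
  6 × C: 2 H each → 12
  2 × C: 1 H each → 2
  2 × O: no H
  1 × C: 3 H
  1 × C: no H
  1 × Cl: no H
  1 × I: no H
  1 × N (charge +1): no H
  1 × O (charge -1): no H
  1 × S: no H
  Total hydrogens = 17.
Molecular formula: C10H17ClINO3S

C10H17ClINO3S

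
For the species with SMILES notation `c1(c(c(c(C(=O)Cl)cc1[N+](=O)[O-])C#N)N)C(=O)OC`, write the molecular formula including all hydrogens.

Heavy atoms from the SMILES: 10 C, 1 Cl, 3 N, 5 O.
Implicit hydrogens by atom environment:
  5 × C (aromatic): no H
  4 × O: no H
  3 × C: no H
  1 × C: 3 H
  1 × C (aromatic): 1 H
  1 × Cl: no H
  1 × N: 2 H
  1 × N: no H
  1 × N (charge +1): no H
  1 × O (charge -1): no H
  Total hydrogens = 6.
Molecular formula: C10H6ClN3O5

C10H6ClN3O5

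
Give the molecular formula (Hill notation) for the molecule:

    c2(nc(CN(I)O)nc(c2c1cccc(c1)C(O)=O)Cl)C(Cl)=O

C13H8Cl2IN3O4

Heavy atoms from the SMILES: 13 C, 2 Cl, 1 I, 3 N, 4 O.
Implicit hydrogens by atom environment:
  6 × C (aromatic): no H
  4 × C (aromatic): 1 H each → 4
  2 × C: no H
  2 × Cl: no H
  2 × N (aromatic): no H
  2 × O: 1 H each → 2
  2 × O: no H
  1 × C: 2 H
  1 × I: no H
  1 × N: no H
  Total hydrogens = 8.
Molecular formula: C13H8Cl2IN3O4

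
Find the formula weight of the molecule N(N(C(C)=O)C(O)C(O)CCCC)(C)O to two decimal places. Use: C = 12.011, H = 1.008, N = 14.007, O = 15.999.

Molecular formula: C9H20N2O4.
M = 9×12.011 + 20×1.008 + 2×14.007 + 4×15.999 = 220.27 g/mol.

220.27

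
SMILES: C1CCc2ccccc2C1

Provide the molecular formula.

Heavy atoms from the SMILES: 10 C.
Implicit hydrogens by atom environment:
  4 × C: 2 H each → 8
  4 × C (aromatic): 1 H each → 4
  2 × C (aromatic): no H
  Total hydrogens = 12.
Molecular formula: C10H12

C10H12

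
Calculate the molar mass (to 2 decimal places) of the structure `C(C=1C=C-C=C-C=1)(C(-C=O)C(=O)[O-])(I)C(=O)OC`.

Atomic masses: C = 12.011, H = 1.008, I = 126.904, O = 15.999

Molecular formula: C12H10IO5-.
M = 12×12.011 + 10×1.008 + 1×126.904 + 5×15.999 = 361.11 g/mol.

361.11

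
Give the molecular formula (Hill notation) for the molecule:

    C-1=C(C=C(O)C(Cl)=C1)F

C6H4ClFO

Heavy atoms from the SMILES: 6 C, 1 Cl, 1 F, 1 O.
Implicit hydrogens by atom environment:
  3 × C (aromatic): 1 H each → 3
  3 × C (aromatic): no H
  1 × Cl: no H
  1 × F: no H
  1 × O: 1 H
  Total hydrogens = 4.
Molecular formula: C6H4ClFO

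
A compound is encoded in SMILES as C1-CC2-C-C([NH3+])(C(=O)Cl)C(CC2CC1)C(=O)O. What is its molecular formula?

Heavy atoms from the SMILES: 12 C, 1 Cl, 1 N, 3 O.
Implicit hydrogens by atom environment:
  6 × C: 2 H each → 12
  3 × C: 1 H each → 3
  3 × C: no H
  2 × O: no H
  1 × Cl: no H
  1 × N (charge +1): 3 H
  1 × O: 1 H
  Total hydrogens = 19.
Net charge +1.
Molecular formula: C12H19ClNO3+

C12H19ClNO3+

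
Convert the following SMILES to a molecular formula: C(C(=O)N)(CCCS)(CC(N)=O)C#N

C8H13N3O2S

Heavy atoms from the SMILES: 8 C, 3 N, 2 O, 1 S.
Implicit hydrogens by atom environment:
  4 × C: 2 H each → 8
  4 × C: no H
  2 × N: 2 H each → 4
  2 × O: no H
  1 × N: no H
  1 × S: 1 H
  Total hydrogens = 13.
Molecular formula: C8H13N3O2S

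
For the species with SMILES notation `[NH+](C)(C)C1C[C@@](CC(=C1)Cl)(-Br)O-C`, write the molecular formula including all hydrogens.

C9H16BrClNO+

Heavy atoms from the SMILES: 1 Br, 9 C, 1 Cl, 1 N, 1 O.
Implicit hydrogens by atom environment:
  3 × C: 3 H each → 9
  2 × C: 2 H each → 4
  2 × C: 1 H each → 2
  2 × C: no H
  1 × Br: no H
  1 × Cl: no H
  1 × N (charge +1): 1 H
  1 × O: no H
  Total hydrogens = 16.
Net charge +1.
Molecular formula: C9H16BrClNO+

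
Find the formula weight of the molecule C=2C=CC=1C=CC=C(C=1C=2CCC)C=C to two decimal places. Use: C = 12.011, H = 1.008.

Molecular formula: C15H16.
M = 15×12.011 + 16×1.008 = 196.29 g/mol.

196.29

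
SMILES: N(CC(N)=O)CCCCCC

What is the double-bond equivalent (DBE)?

1

Molecular formula from the SMILES: C8H18N2O.
DoU = (2C + 2 + N − H − X)/2 = (2·8 + 2 + 2 − 18 − 0)/2 = 2/2 = 1.
(Structurally: 0 ring(s) + 1 π bond(s) = 1.)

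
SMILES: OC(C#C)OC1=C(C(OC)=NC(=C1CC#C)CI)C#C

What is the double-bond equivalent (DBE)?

10

Molecular formula from the SMILES: C15H12INO3.
DoU = (2C + 2 + N − H − X)/2 = (2·15 + 2 + 1 − 12 − 1)/2 = 20/2 = 10.
(Structurally: 1 ring(s) + 9 π bond(s) = 10.)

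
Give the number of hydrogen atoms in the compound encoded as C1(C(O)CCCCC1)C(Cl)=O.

13

Hydrogens are implicit in SMILES; fill each atom to its normal valence:
  5 × C: 2 H each → 10
  2 × C: 1 H each → 2
  1 × C: no H
  1 × Cl: no H
  1 × O: 1 H
  1 × O: no H
  Total hydrogens = 13.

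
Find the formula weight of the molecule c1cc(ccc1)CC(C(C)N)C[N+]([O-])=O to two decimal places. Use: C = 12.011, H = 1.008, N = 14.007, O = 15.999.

Molecular formula: C11H16N2O2.
M = 11×12.011 + 16×1.008 + 2×14.007 + 2×15.999 = 208.26 g/mol.

208.26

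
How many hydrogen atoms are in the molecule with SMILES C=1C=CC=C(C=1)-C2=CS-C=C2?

8

Hydrogens are implicit in SMILES; fill each atom to its normal valence:
  8 × C (aromatic): 1 H each → 8
  2 × C (aromatic): no H
  1 × S (aromatic): no H
  Total hydrogens = 8.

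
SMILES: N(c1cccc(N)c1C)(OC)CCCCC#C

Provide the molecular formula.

Heavy atoms from the SMILES: 14 C, 2 N, 1 O.
Implicit hydrogens by atom environment:
  4 × C: 2 H each → 8
  3 × C (aromatic): 1 H each → 3
  3 × C (aromatic): no H
  2 × C: 3 H each → 6
  1 × C: 1 H
  1 × C: no H
  1 × N: 2 H
  1 × N: no H
  1 × O: no H
  Total hydrogens = 20.
Molecular formula: C14H20N2O

C14H20N2O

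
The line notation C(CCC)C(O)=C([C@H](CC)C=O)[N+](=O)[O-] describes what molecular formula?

Heavy atoms from the SMILES: 10 C, 1 N, 4 O.
Implicit hydrogens by atom environment:
  4 × C: 2 H each → 8
  2 × C: 3 H each → 6
  2 × C: 1 H each → 2
  2 × C: no H
  2 × O: no H
  1 × N (charge +1): no H
  1 × O: 1 H
  1 × O (charge -1): no H
  Total hydrogens = 17.
Molecular formula: C10H17NO4

C10H17NO4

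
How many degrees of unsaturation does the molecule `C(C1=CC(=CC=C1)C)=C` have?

5

Molecular formula from the SMILES: C9H10.
DoU = (2C + 2 + N − H − X)/2 = (2·9 + 2 + 0 − 10 − 0)/2 = 10/2 = 5.
(Structurally: 1 ring(s) + 4 π bond(s) = 5.)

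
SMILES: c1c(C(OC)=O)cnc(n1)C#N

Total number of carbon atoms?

The symbol for carbon appears 7 times in the SMILES. Lowercase c denotes aromatic carbon and counts toward C.

7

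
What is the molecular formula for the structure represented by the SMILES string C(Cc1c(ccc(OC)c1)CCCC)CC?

Heavy atoms from the SMILES: 15 C, 1 O.
Implicit hydrogens by atom environment:
  6 × C: 2 H each → 12
  3 × C: 3 H each → 9
  3 × C (aromatic): 1 H each → 3
  3 × C (aromatic): no H
  1 × O: no H
  Total hydrogens = 24.
Molecular formula: C15H24O

C15H24O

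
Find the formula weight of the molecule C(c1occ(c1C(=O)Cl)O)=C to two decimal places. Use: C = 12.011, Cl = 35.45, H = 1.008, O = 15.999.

Molecular formula: C7H5ClO3.
M = 7×12.011 + 1×35.45 + 5×1.008 + 3×15.999 = 172.56 g/mol.

172.56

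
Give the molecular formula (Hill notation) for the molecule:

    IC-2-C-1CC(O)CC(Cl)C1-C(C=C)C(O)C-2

C12H18ClIO2

Heavy atoms from the SMILES: 12 C, 1 Cl, 1 I, 2 O.
Implicit hydrogens by atom environment:
  8 × C: 1 H each → 8
  4 × C: 2 H each → 8
  2 × O: 1 H each → 2
  1 × Cl: no H
  1 × I: no H
  Total hydrogens = 18.
Molecular formula: C12H18ClIO2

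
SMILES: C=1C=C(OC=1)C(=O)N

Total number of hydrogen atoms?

5

Hydrogens are implicit in SMILES; fill each atom to its normal valence:
  3 × C (aromatic): 1 H each → 3
  1 × C (aromatic): no H
  1 × C: no H
  1 × N: 2 H
  1 × O (aromatic): no H
  1 × O: no H
  Total hydrogens = 5.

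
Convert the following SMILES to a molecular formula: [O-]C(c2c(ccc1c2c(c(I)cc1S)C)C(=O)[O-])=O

Heavy atoms from the SMILES: 13 C, 1 I, 4 O, 1 S.
Implicit hydrogens by atom environment:
  7 × C (aromatic): no H
  3 × C (aromatic): 1 H each → 3
  2 × C: no H
  2 × O: no H
  2 × O (charge -1): no H
  1 × C: 3 H
  1 × I: no H
  1 × S: 1 H
  Total hydrogens = 7.
Net charge -2.
Molecular formula: [C13H7IO4S]2-

[C13H7IO4S]2-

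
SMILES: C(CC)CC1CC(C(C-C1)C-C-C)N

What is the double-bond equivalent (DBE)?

Molecular formula from the SMILES: C13H27N.
DoU = (2C + 2 + N − H − X)/2 = (2·13 + 2 + 1 − 27 − 0)/2 = 2/2 = 1.
(Structurally: 1 ring(s) + 0 π bond(s) = 1.)

1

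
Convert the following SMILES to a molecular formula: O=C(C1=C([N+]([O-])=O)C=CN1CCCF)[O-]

Heavy atoms from the SMILES: 8 C, 1 F, 2 N, 4 O.
Implicit hydrogens by atom environment:
  3 × C: 2 H each → 6
  2 × C (aromatic): 1 H each → 2
  2 × C (aromatic): no H
  2 × O: no H
  2 × O (charge -1): no H
  1 × C: no H
  1 × F: no H
  1 × N (aromatic): no H
  1 × N (charge +1): no H
  Total hydrogens = 8.
Net charge -1.
Molecular formula: C8H8FN2O4-

C8H8FN2O4-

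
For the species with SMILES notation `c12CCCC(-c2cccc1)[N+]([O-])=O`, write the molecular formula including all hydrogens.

Heavy atoms from the SMILES: 10 C, 1 N, 2 O.
Implicit hydrogens by atom environment:
  4 × C (aromatic): 1 H each → 4
  3 × C: 2 H each → 6
  2 × C (aromatic): no H
  1 × C: 1 H
  1 × N (charge +1): no H
  1 × O: no H
  1 × O (charge -1): no H
  Total hydrogens = 11.
Molecular formula: C10H11NO2

C10H11NO2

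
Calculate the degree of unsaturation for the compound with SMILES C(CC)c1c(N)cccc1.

4

Molecular formula from the SMILES: C9H13N.
DoU = (2C + 2 + N − H − X)/2 = (2·9 + 2 + 1 − 13 − 0)/2 = 8/2 = 4.
(Structurally: 1 ring(s) + 3 π bond(s) = 4.)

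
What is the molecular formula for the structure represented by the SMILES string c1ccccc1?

C6H6

Heavy atoms from the SMILES: 6 C.
Implicit hydrogens by atom environment:
  6 × C (aromatic): 1 H each → 6
  Total hydrogens = 6.
Molecular formula: C6H6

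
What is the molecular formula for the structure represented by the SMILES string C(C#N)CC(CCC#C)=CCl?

C9H10ClN

Heavy atoms from the SMILES: 9 C, 1 Cl, 1 N.
Implicit hydrogens by atom environment:
  4 × C: 2 H each → 8
  3 × C: no H
  2 × C: 1 H each → 2
  1 × Cl: no H
  1 × N: no H
  Total hydrogens = 10.
Molecular formula: C9H10ClN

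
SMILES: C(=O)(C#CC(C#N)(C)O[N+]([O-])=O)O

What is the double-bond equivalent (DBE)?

Molecular formula from the SMILES: C6H4N2O5.
DoU = (2C + 2 + N − H − X)/2 = (2·6 + 2 + 2 − 4 − 0)/2 = 12/2 = 6.
(Structurally: 0 ring(s) + 6 π bond(s) = 6.)

6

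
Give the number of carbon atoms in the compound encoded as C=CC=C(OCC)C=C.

The symbol for carbon appears 8 times in the SMILES.

8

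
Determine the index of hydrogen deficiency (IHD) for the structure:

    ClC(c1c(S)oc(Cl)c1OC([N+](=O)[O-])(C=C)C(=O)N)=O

7

Molecular formula from the SMILES: C9H6Cl2N2O6S.
DoU = (2C + 2 + N − H − X)/2 = (2·9 + 2 + 2 − 6 − 2)/2 = 14/2 = 7.
(Structurally: 1 ring(s) + 6 π bond(s) = 7.)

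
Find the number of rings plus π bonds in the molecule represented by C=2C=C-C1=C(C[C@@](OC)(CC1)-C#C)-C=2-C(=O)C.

8

Molecular formula from the SMILES: C15H16O2.
DoU = (2C + 2 + N − H − X)/2 = (2·15 + 2 + 0 − 16 − 0)/2 = 16/2 = 8.
(Structurally: 2 ring(s) + 6 π bond(s) = 8.)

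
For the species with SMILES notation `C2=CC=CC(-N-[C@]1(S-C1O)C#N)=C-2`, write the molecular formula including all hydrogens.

C9H8N2OS

Heavy atoms from the SMILES: 9 C, 2 N, 1 O, 1 S.
Implicit hydrogens by atom environment:
  5 × C (aromatic): 1 H each → 5
  2 × C: no H
  1 × C: 1 H
  1 × C (aromatic): no H
  1 × N: 1 H
  1 × N: no H
  1 × O: 1 H
  1 × S: no H
  Total hydrogens = 8.
Molecular formula: C9H8N2OS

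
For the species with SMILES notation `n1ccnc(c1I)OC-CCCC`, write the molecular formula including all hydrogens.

C9H13IN2O

Heavy atoms from the SMILES: 9 C, 1 I, 2 N, 1 O.
Implicit hydrogens by atom environment:
  4 × C: 2 H each → 8
  2 × C (aromatic): 1 H each → 2
  2 × C (aromatic): no H
  2 × N (aromatic): no H
  1 × C: 3 H
  1 × I: no H
  1 × O: no H
  Total hydrogens = 13.
Molecular formula: C9H13IN2O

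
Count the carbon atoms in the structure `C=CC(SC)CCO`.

The symbol for carbon appears 6 times in the SMILES.

6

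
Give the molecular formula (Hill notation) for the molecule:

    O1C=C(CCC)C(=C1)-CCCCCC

Heavy atoms from the SMILES: 13 C, 1 O.
Implicit hydrogens by atom environment:
  7 × C: 2 H each → 14
  2 × C: 3 H each → 6
  2 × C (aromatic): 1 H each → 2
  2 × C (aromatic): no H
  1 × O (aromatic): no H
  Total hydrogens = 22.
Molecular formula: C13H22O

C13H22O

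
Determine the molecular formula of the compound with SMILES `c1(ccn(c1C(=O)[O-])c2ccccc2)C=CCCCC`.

C17H18NO2-

Heavy atoms from the SMILES: 17 C, 1 N, 2 O.
Implicit hydrogens by atom environment:
  7 × C (aromatic): 1 H each → 7
  3 × C: 2 H each → 6
  3 × C (aromatic): no H
  2 × C: 1 H each → 2
  1 × C: 3 H
  1 × C: no H
  1 × N (aromatic): no H
  1 × O: no H
  1 × O (charge -1): no H
  Total hydrogens = 18.
Net charge -1.
Molecular formula: C17H18NO2-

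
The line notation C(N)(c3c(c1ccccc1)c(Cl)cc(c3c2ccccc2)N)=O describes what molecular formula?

C19H15ClN2O

Heavy atoms from the SMILES: 19 C, 1 Cl, 2 N, 1 O.
Implicit hydrogens by atom environment:
  11 × C (aromatic): 1 H each → 11
  7 × C (aromatic): no H
  2 × N: 2 H each → 4
  1 × C: no H
  1 × Cl: no H
  1 × O: no H
  Total hydrogens = 15.
Molecular formula: C19H15ClN2O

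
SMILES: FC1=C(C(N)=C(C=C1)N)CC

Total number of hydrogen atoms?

11

Hydrogens are implicit in SMILES; fill each atom to its normal valence:
  4 × C (aromatic): no H
  2 × C (aromatic): 1 H each → 2
  2 × N: 2 H each → 4
  1 × C: 3 H
  1 × C: 2 H
  1 × F: no H
  Total hydrogens = 11.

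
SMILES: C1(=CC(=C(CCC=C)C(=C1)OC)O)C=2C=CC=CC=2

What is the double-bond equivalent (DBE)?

Molecular formula from the SMILES: C17H18O2.
DoU = (2C + 2 + N − H − X)/2 = (2·17 + 2 + 0 − 18 − 0)/2 = 18/2 = 9.
(Structurally: 2 ring(s) + 7 π bond(s) = 9.)

9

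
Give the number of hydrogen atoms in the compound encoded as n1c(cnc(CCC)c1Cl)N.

Hydrogens are implicit in SMILES; fill each atom to its normal valence:
  3 × C (aromatic): no H
  2 × C: 2 H each → 4
  2 × N (aromatic): no H
  1 × C: 3 H
  1 × C (aromatic): 1 H
  1 × Cl: no H
  1 × N: 2 H
  Total hydrogens = 10.

10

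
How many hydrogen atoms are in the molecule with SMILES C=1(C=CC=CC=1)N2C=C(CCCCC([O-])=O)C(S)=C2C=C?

Hydrogens are implicit in SMILES; fill each atom to its normal valence:
  6 × C (aromatic): 1 H each → 6
  5 × C: 2 H each → 10
  4 × C (aromatic): no H
  1 × C: 1 H
  1 × C: no H
  1 × N (aromatic): no H
  1 × O: no H
  1 × O (charge -1): no H
  1 × S: 1 H
  Total hydrogens = 18.

18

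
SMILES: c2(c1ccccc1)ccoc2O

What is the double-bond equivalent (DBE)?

Molecular formula from the SMILES: C10H8O2.
DoU = (2C + 2 + N − H − X)/2 = (2·10 + 2 + 0 − 8 − 0)/2 = 14/2 = 7.
(Structurally: 2 ring(s) + 5 π bond(s) = 7.)

7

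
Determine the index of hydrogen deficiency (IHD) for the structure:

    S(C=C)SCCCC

1

Molecular formula from the SMILES: C6H12S2.
DoU = (2C + 2 + N − H − X)/2 = (2·6 + 2 + 0 − 12 − 0)/2 = 2/2 = 1.
(Structurally: 0 ring(s) + 1 π bond(s) = 1.)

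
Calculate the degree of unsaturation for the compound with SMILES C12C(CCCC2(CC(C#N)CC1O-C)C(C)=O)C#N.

Molecular formula from the SMILES: C15H20N2O2.
DoU = (2C + 2 + N − H − X)/2 = (2·15 + 2 + 2 − 20 − 0)/2 = 14/2 = 7.
(Structurally: 2 ring(s) + 5 π bond(s) = 7.)

7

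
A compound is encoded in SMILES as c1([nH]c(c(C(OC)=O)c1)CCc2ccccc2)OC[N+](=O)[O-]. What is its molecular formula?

C15H16N2O5

Heavy atoms from the SMILES: 15 C, 2 N, 5 O.
Implicit hydrogens by atom environment:
  6 × C (aromatic): 1 H each → 6
  4 × C (aromatic): no H
  4 × O: no H
  3 × C: 2 H each → 6
  1 × C: 3 H
  1 × C: no H
  1 × N (aromatic): 1 H
  1 × N (charge +1): no H
  1 × O (charge -1): no H
  Total hydrogens = 16.
Molecular formula: C15H16N2O5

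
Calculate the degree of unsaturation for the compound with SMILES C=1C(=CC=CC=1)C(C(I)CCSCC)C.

Molecular formula from the SMILES: C13H19IS.
DoU = (2C + 2 + N − H − X)/2 = (2·13 + 2 + 0 − 19 − 1)/2 = 8/2 = 4.
(Structurally: 1 ring(s) + 3 π bond(s) = 4.)

4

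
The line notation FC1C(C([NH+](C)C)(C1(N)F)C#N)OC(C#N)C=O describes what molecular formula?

C10H13F2N4O2+

Heavy atoms from the SMILES: 10 C, 2 F, 4 N, 2 O.
Implicit hydrogens by atom environment:
  4 × C: 1 H each → 4
  4 × C: no H
  2 × C: 3 H each → 6
  2 × F: no H
  2 × N: no H
  2 × O: no H
  1 × N: 2 H
  1 × N (charge +1): 1 H
  Total hydrogens = 13.
Net charge +1.
Molecular formula: C10H13F2N4O2+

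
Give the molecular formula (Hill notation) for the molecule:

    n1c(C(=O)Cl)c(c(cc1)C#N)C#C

Heavy atoms from the SMILES: 9 C, 1 Cl, 2 N, 1 O.
Implicit hydrogens by atom environment:
  3 × C (aromatic): no H
  3 × C: no H
  2 × C (aromatic): 1 H each → 2
  1 × C: 1 H
  1 × Cl: no H
  1 × N (aromatic): no H
  1 × N: no H
  1 × O: no H
  Total hydrogens = 3.
Molecular formula: C9H3ClN2O

C9H3ClN2O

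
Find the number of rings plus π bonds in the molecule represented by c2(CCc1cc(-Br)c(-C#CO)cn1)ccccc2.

Molecular formula from the SMILES: C15H12BrNO.
DoU = (2C + 2 + N − H − X)/2 = (2·15 + 2 + 1 − 12 − 1)/2 = 20/2 = 10.
(Structurally: 2 ring(s) + 8 π bond(s) = 10.)

10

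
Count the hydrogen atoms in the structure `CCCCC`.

Hydrogens are implicit in SMILES; fill each atom to its normal valence:
  3 × C: 2 H each → 6
  2 × C: 3 H each → 6
  Total hydrogens = 12.

12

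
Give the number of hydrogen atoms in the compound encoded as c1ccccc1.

Hydrogens are implicit in SMILES; fill each atom to its normal valence:
  6 × C (aromatic): 1 H each → 6
  Total hydrogens = 6.

6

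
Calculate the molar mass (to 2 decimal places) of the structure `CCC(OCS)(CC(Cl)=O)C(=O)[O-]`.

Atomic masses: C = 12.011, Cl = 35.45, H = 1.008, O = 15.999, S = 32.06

225.66

Molecular formula: C7H10ClO4S-.
M = 7×12.011 + 1×35.45 + 10×1.008 + 4×15.999 + 1×32.06 = 225.66 g/mol.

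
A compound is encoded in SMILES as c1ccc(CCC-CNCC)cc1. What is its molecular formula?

Heavy atoms from the SMILES: 12 C, 1 N.
Implicit hydrogens by atom environment:
  5 × C: 2 H each → 10
  5 × C (aromatic): 1 H each → 5
  1 × C: 3 H
  1 × C (aromatic): no H
  1 × N: 1 H
  Total hydrogens = 19.
Molecular formula: C12H19N

C12H19N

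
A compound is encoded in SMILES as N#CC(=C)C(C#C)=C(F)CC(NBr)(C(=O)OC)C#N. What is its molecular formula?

C12H9BrFN3O2

Heavy atoms from the SMILES: 1 Br, 12 C, 1 F, 3 N, 2 O.
Implicit hydrogens by atom environment:
  8 × C: no H
  2 × C: 2 H each → 4
  2 × N: no H
  2 × O: no H
  1 × Br: no H
  1 × C: 3 H
  1 × C: 1 H
  1 × F: no H
  1 × N: 1 H
  Total hydrogens = 9.
Molecular formula: C12H9BrFN3O2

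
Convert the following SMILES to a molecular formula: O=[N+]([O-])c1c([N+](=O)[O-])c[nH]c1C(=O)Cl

C5H2ClN3O5

Heavy atoms from the SMILES: 5 C, 1 Cl, 3 N, 5 O.
Implicit hydrogens by atom environment:
  3 × C (aromatic): no H
  3 × O: no H
  2 × N (charge +1): no H
  2 × O (charge -1): no H
  1 × C (aromatic): 1 H
  1 × C: no H
  1 × Cl: no H
  1 × N (aromatic): 1 H
  Total hydrogens = 2.
Molecular formula: C5H2ClN3O5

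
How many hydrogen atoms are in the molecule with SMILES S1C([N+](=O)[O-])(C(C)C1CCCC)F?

14

Hydrogens are implicit in SMILES; fill each atom to its normal valence:
  3 × C: 2 H each → 6
  2 × C: 3 H each → 6
  2 × C: 1 H each → 2
  1 × C: no H
  1 × F: no H
  1 × N (charge +1): no H
  1 × O: no H
  1 × O (charge -1): no H
  1 × S: no H
  Total hydrogens = 14.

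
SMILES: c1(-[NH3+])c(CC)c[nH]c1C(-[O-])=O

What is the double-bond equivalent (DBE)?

4

Molecular formula from the SMILES: C7H10N2O2.
DoU = (2C + 2 + N − H − X)/2 = (2·7 + 2 + 2 − 10 − 0)/2 = 8/2 = 4.
(Structurally: 1 ring(s) + 3 π bond(s) = 4.)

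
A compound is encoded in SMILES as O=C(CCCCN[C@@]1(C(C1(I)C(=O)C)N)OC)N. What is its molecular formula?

C11H20IN3O3

Heavy atoms from the SMILES: 11 C, 1 I, 3 N, 3 O.
Implicit hydrogens by atom environment:
  4 × C: 2 H each → 8
  4 × C: no H
  3 × O: no H
  2 × C: 3 H each → 6
  2 × N: 2 H each → 4
  1 × C: 1 H
  1 × I: no H
  1 × N: 1 H
  Total hydrogens = 20.
Molecular formula: C11H20IN3O3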